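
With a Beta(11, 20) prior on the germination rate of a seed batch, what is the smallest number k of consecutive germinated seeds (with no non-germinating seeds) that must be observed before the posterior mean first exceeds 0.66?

k = 28

After k germinated seeds and 0 non-germinating seeds the posterior is Beta(11+k, 20), with mean (11+k)/(11+20+k).
Set (11+k)/(31+k) > 0.66 and solve: k > (0.66·31 − 11)/(1 − 0.66) = 27.824.
The smallest integer exceeding 27.824 is 28, and checking k=28: (39)/(59) = 0.6610 > 0.66.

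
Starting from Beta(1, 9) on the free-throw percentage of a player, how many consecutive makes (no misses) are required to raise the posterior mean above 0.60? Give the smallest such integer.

After k makes and 0 misses the posterior is Beta(1+k, 9), with mean (1+k)/(1+9+k).
Set (1+k)/(10+k) > 0.60 and solve: k > (0.60·10 − 1)/(1 − 0.60) = 12.500.
The smallest integer exceeding 12.500 is 13.

k = 13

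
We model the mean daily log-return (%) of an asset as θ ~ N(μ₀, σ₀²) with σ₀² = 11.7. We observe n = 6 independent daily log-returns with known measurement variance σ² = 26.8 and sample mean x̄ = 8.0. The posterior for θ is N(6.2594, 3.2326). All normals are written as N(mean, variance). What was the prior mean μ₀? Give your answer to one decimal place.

μ₀ = 1.7

The posterior mean is a precision-weighted average: μ_n = (τ₀μ₀ + τ_data·x̄)/(τ₀+τ_data), with τ₀=1/σ₀² and τ_data=n/σ².
Here τ₀ = 1/11.7 = 0.085470 and τ_data = 6/26.8 = 0.223881, so τ_n = 0.309351.
Rearranging for μ₀: μ₀ = (μ_n·τ_n − τ_data·x̄)/τ₀ = (6.2594·0.309351 − 0.223881·8.0) / 0.085470 = 0.145304/0.085470 ≈ 1.7.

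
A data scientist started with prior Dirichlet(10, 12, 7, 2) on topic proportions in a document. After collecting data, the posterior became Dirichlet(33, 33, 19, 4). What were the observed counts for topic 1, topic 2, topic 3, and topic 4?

counts (23, 21, 12, 2)

For a Dirichlet(α) prior with multinomial counts c, the posterior is Dirichlet(α + c) componentwise.
Counts are posterior − prior componentwise: 33−10=23, 33−12=21, 19−7=12, 4−2=2.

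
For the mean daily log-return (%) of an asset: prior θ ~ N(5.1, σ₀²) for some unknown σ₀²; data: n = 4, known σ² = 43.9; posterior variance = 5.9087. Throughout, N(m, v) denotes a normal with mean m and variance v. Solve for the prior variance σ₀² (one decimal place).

Posterior precision equals prior precision plus data precision: 1/σ_n² = 1/σ₀² + n/σ².
So 1/σ₀² = 1/5.9087 − 4/43.9 = 0.169242 − 0.091116 = 0.078126.
Hence σ₀² = 1/0.078126 ≈ 12.8.

σ₀² = 12.8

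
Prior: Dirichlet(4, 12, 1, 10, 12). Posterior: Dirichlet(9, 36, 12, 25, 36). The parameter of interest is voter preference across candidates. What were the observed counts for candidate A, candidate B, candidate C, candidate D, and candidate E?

counts (5, 24, 11, 15, 24)

For a Dirichlet(α) prior with multinomial counts c, the posterior is Dirichlet(α + c) componentwise.
Counts are posterior − prior componentwise: 9−4=5, 36−12=24, 12−1=11, 25−10=15, 36−12=24.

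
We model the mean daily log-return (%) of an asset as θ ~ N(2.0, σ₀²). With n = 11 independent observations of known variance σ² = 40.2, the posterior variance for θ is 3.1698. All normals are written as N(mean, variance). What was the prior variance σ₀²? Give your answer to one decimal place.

Posterior precision equals prior precision plus data precision: 1/σ_n² = 1/σ₀² + n/σ².
So 1/σ₀² = 1/3.1698 − 11/40.2 = 0.315477 − 0.273632 = 0.041845.
Hence σ₀² = 1/0.041845 ≈ 23.9.

σ₀² = 23.9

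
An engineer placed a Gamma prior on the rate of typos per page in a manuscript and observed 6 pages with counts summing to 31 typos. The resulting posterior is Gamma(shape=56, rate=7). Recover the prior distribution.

Gamma(shape=25, rate=1)

Gamma–Poisson conjugacy: posterior shape = α + Σxᵢ, posterior rate = β + n.
So α = 56 − 31 = 25 and β = 7 − 6 = 1.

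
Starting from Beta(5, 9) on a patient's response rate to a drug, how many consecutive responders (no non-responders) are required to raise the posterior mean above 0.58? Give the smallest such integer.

k = 8

After k responders and 0 non-responders the posterior is Beta(5+k, 9), with mean (5+k)/(5+9+k).
Set (5+k)/(14+k) > 0.58 and solve: k > (0.58·14 − 5)/(1 − 0.58) = 7.429.
The smallest integer exceeding 7.429 is 8.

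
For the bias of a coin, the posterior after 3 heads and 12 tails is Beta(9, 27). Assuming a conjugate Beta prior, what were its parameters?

A Beta(α, β) prior with s successes and f failures in binomial data gives a Beta(α+s, β+f) posterior.
Subtract the data counts: 9−3=6, 27−12=15.

Beta(6, 15)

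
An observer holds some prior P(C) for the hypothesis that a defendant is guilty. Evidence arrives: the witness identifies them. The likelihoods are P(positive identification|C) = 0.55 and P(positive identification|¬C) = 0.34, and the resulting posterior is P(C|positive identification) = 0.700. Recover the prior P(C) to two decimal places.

Bayes' rule in odds form gives O(C|E) = O(C)·[P(E|C)/P(E|¬C)], hence O(C) = O(C|E)/LR.
Posterior odds = 0.700/(1−0.700) = 2.3333. LR = 0.55/0.34 = 1.6176.
Prior odds = 2.3333/1.6176 = 1.4424, so P(C) = 1.4424/(1+1.4424) ≈ 0.59.

P(C) = 0.59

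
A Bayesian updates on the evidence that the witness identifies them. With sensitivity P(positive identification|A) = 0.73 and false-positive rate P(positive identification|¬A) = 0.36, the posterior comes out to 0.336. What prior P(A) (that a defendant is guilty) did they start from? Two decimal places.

P(A) = 0.20

Bayes' rule in odds form gives O(A|E) = O(A)·[P(E|A)/P(E|¬A)], hence O(A) = O(A|E)/LR.
Posterior odds = 0.336/(1−0.336) = 0.5060. LR = 0.73/0.36 = 2.0278.
Prior odds = 0.5060/2.0278 = 0.2495, so P(A) = 0.2495/(1+0.2495) ≈ 0.20.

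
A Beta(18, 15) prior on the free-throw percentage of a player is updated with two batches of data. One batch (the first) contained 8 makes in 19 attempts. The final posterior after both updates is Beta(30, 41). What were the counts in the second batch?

Sequential conjugate updates are equivalent to a single update on the pooled data, so total successes = posterior α − prior α and total failures = posterior β − prior β.
Total across both batches: 30−18=12 makes, 41−15=26 misses.
Subtract the first batch: 12−8=4 makes and 26−11=15 misses.

4 makes and 15 misses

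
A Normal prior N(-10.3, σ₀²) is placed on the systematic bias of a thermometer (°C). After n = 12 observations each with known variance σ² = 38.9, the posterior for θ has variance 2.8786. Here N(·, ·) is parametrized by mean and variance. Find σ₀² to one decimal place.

σ₀² = 25.7

Posterior precision equals prior precision plus data precision: 1/σ_n² = 1/σ₀² + n/σ².
So 1/σ₀² = 1/2.8786 − 12/38.9 = 0.347391 − 0.308483 = 0.038908.
Hence σ₀² = 1/0.038908 ≈ 25.7.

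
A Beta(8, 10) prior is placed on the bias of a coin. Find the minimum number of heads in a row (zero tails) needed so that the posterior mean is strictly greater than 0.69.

After k heads and 0 tails the posterior is Beta(8+k, 10), with mean (8+k)/(8+10+k).
Set (8+k)/(18+k) > 0.69 and solve: k > (0.69·18 − 8)/(1 − 0.69) = 14.258.
The smallest integer exceeding 14.258 is 15.

k = 15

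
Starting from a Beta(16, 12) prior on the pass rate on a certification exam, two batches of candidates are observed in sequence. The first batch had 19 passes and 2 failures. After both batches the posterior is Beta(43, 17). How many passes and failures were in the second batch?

8 passes and 3 failures

Because Beta–binomial updating is additive in the counts, the combined data contributed (α_post−α_prior, β_post−β_prior) successes and failures.
Total across both batches: 43−16=27 passes, 17−12=5 failures.
Subtract the first batch: 27−19=8 passes and 5−2=3 failures.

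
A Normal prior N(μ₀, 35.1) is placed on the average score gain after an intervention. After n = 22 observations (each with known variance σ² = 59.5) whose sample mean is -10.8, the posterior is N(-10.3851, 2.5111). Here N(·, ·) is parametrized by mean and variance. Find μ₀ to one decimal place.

The posterior mean is a precision-weighted average: μ_n = (τ₀μ₀ + τ_data·x̄)/(τ₀+τ_data), with τ₀=1/σ₀² and τ_data=n/σ².
Here τ₀ = 1/35.1 = 0.028490 and τ_data = 22/59.5 = 0.369748, so τ_n = 0.398238.
Rearranging for μ₀: μ₀ = (μ_n·τ_n − τ_data·x̄)/τ₀ = (-10.3851·0.398238 − 0.369748·-10.8) / 0.028490 = -0.142463/0.028490 ≈ -5.0.

μ₀ = -5.0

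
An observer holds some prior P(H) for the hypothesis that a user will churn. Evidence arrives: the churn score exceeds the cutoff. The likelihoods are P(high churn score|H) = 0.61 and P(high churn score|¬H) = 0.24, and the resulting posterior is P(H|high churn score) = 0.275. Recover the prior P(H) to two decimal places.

In odds form, posterior odds = prior odds × likelihood ratio, so prior odds = posterior odds ÷ LR.
Posterior odds = 0.275/(1−0.275) = 0.3793. LR = 0.61/0.24 = 2.5417.
Prior odds = 0.3793/2.5417 = 0.1492, so P(H) = 0.1492/(1+0.1492) ≈ 0.13.

P(H) = 0.13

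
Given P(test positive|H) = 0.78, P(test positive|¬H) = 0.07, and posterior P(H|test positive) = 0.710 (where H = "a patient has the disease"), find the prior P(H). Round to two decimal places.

In odds form, posterior odds = prior odds × likelihood ratio, so prior odds = posterior odds ÷ LR.
Posterior odds = 0.710/(1−0.710) = 2.4483. LR = 0.78/0.07 = 11.1429.
Prior odds = 2.4483/11.1429 = 0.2197, so P(H) = 0.2197/(1+0.2197) ≈ 0.18.

P(H) = 0.18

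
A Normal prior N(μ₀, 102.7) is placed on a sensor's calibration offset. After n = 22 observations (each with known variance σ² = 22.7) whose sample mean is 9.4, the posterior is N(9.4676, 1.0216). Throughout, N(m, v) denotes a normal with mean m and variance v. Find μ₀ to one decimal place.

μ₀ = 16.2

The posterior mean is a precision-weighted average: μ_n = (τ₀μ₀ + τ_data·x̄)/(τ₀+τ_data), with τ₀=1/σ₀² and τ_data=n/σ².
Here τ₀ = 1/102.7 = 0.009737 and τ_data = 22/22.7 = 0.969163, so τ_n = 0.978900.
Rearranging for μ₀: μ₀ = (μ_n·τ_n − τ_data·x̄)/τ₀ = (9.4676·0.978900 − 0.969163·9.4) / 0.009737 = 0.157701/0.009737 ≈ 16.2.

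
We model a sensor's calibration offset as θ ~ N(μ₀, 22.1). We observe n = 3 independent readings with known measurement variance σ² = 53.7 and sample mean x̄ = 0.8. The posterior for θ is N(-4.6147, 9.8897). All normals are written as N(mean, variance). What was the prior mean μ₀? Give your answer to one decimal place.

μ₀ = -11.3

The posterior mean is a precision-weighted average: μ_n = (τ₀μ₀ + τ_data·x̄)/(τ₀+τ_data), with τ₀=1/σ₀² and τ_data=n/σ².
Here τ₀ = 1/22.1 = 0.045249 and τ_data = 3/53.7 = 0.055866, so τ_n = 0.101115.
Rearranging for μ₀: μ₀ = (μ_n·τ_n − τ_data·x̄)/τ₀ = (-4.6147·0.101115 − 0.055866·0.8) / 0.045249 = -0.511308/0.045249 ≈ -11.3.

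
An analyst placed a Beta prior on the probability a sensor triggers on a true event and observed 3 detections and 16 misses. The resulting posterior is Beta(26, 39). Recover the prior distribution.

Under Beta–binomial conjugacy the posterior parameters are (a+s, b+f).
Subtract the data counts: 26−3=23, 39−16=23.

Beta(23, 23)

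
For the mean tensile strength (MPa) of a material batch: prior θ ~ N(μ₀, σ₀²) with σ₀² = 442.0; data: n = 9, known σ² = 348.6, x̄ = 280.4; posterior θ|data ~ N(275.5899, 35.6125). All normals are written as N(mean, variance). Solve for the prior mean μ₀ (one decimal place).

With known observation variance, the Normal–Normal posterior has precision τ_n = τ₀ + n/σ² and mean μ_n = (τ₀μ₀ + (n/σ²)x̄)/τ_n.
Here τ₀ = 1/442.0 = 0.002262 and τ_data = 9/348.6 = 0.025818, so τ_n = 0.028080.
Rearranging for μ₀: μ₀ = (μ_n·τ_n − τ_data·x̄)/τ₀ = (275.5899·0.028080 − 0.025818·280.4) / 0.002262 = 0.499197/0.002262 ≈ 220.7.

μ₀ = 220.7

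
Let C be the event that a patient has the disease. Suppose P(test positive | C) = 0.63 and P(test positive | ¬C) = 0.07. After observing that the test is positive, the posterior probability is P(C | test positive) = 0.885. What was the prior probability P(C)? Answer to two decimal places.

P(C) = 0.46

Bayes' rule in odds form gives O(C|E) = O(C)·[P(E|C)/P(E|¬C)], hence O(C) = O(C|E)/LR.
Posterior odds = 0.885/(1−0.885) = 7.6957. LR = 0.63/0.07 = 9.0000.
Prior odds = 7.6957/9.0000 = 0.8551, so P(C) = 0.8551/(1+0.8551) ≈ 0.46.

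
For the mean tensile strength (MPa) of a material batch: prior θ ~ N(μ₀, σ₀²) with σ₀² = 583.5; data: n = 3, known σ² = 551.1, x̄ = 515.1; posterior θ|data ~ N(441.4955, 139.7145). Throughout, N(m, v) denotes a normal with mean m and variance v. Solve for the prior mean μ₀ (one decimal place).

μ₀ = 207.7

The posterior mean is a precision-weighted average: μ_n = (τ₀μ₀ + τ_data·x̄)/(τ₀+τ_data), with τ₀=1/σ₀² and τ_data=n/σ².
Here τ₀ = 1/583.5 = 0.001714 and τ_data = 3/551.1 = 0.005444, so τ_n = 0.007158.
Rearranging for μ₀: μ₀ = (μ_n·τ_n − τ_data·x̄)/τ₀ = (441.4955·0.007158 − 0.005444·515.1) / 0.001714 = 0.356020/0.001714 ≈ 207.7.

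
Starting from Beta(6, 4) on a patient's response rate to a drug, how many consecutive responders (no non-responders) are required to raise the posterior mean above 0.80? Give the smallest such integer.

k = 11

After k responders and 0 non-responders the posterior is Beta(6+k, 4), with mean (6+k)/(6+4+k).
Set (6+k)/(10+k) > 0.80 and solve: k > (0.80·10 − 6)/(1 − 0.80) = 10.000.
The smallest integer exceeding 10.000 is 11, and checking k=11: (17)/(21) = 0.8095 > 0.80.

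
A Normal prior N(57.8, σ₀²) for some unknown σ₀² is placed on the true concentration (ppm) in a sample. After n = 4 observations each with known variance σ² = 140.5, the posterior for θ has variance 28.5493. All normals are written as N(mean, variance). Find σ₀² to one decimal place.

σ₀² = 152.5

For the Normal–Normal model with known σ², precisions add: τ_n = τ₀ + n/σ².
So 1/σ₀² = 1/28.5493 − 4/140.5 = 0.035027 − 0.028470 = 0.006557.
Hence σ₀² = 1/0.006557 ≈ 152.5.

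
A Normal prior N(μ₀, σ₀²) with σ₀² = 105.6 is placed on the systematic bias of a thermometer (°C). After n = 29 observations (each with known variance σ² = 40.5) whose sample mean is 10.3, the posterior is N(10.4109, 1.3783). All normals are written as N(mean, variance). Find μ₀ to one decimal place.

The posterior mean is a precision-weighted average: μ_n = (τ₀μ₀ + τ_data·x̄)/(τ₀+τ_data), with τ₀=1/σ₀² and τ_data=n/σ².
Here τ₀ = 1/105.6 = 0.009470 and τ_data = 29/40.5 = 0.716049, so τ_n = 0.725519.
Rearranging for μ₀: μ₀ = (μ_n·τ_n − τ_data·x̄)/τ₀ = (10.4109·0.725519 − 0.716049·10.3) / 0.009470 = 0.178001/0.009470 ≈ 18.8.

μ₀ = 18.8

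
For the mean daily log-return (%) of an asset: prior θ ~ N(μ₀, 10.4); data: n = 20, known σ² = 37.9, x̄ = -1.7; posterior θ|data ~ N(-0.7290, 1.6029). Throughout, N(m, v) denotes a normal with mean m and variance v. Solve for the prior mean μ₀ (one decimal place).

With known observation variance, the Normal–Normal posterior has precision τ_n = τ₀ + n/σ² and mean μ_n = (τ₀μ₀ + (n/σ²)x̄)/τ_n.
Here τ₀ = 1/10.4 = 0.096154 and τ_data = 20/37.9 = 0.527704, so τ_n = 0.623858.
Rearranging for μ₀: μ₀ = (μ_n·τ_n − τ_data·x̄)/τ₀ = (-0.7290·0.623858 − 0.527704·-1.7) / 0.096154 = 0.442304/0.096154 ≈ 4.6.

μ₀ = 4.6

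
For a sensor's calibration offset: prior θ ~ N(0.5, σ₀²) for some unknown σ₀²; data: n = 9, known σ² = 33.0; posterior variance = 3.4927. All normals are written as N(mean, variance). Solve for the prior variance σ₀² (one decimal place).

σ₀² = 73.6

Posterior precision equals prior precision plus data precision: 1/σ_n² = 1/σ₀² + n/σ².
So 1/σ₀² = 1/3.4927 − 9/33.0 = 0.286311 − 0.272727 = 0.013584.
Hence σ₀² = 1/0.013584 ≈ 73.6.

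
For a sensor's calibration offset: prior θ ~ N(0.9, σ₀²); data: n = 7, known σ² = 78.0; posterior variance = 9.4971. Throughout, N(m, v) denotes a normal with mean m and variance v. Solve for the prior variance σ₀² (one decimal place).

σ₀² = 64.3

Posterior precision equals prior precision plus data precision: 1/σ_n² = 1/σ₀² + n/σ².
So 1/σ₀² = 1/9.4971 − 7/78.0 = 0.105295 − 0.089744 = 0.015551.
Hence σ₀² = 1/0.015551 ≈ 64.3.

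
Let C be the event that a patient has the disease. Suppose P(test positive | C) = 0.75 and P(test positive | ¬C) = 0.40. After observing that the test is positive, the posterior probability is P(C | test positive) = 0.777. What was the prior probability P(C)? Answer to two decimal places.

P(C) = 0.65

In odds form, posterior odds = prior odds × likelihood ratio, so prior odds = posterior odds ÷ LR.
Posterior odds = 0.777/(1−0.777) = 3.4843. LR = 0.75/0.40 = 1.8750.
Prior odds = 3.4843/1.8750 = 1.8583, so P(C) = 1.8583/(1+1.8583) ≈ 0.65.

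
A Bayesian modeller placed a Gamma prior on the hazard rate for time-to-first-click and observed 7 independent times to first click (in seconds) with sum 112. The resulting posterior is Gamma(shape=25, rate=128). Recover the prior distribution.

Gamma(shape=18, rate=16)

For an exponential likelihood with a Gamma(α, β) prior on the rate, n observations with total T give posterior Gamma(α+n, β+T).
So α = 25 − 7 = 18 and β = 128 − 112 = 16.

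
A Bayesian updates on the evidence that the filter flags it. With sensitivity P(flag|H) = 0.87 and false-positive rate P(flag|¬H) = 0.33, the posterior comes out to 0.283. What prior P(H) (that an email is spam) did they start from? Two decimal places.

P(H) = 0.13

Bayes' rule in odds form gives O(H|E) = O(H)·[P(E|H)/P(E|¬H)], hence O(H) = O(H|E)/LR.
Posterior odds = 0.283/(1−0.283) = 0.3947. LR = 0.87/0.33 = 2.6364.
Prior odds = 0.3947/2.6364 = 0.1497, so P(H) = 0.1497/(1+0.1497) ≈ 0.13.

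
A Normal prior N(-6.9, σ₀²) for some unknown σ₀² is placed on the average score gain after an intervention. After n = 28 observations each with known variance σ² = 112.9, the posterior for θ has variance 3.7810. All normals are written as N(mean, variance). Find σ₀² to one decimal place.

σ₀² = 60.7

Posterior precision equals prior precision plus data precision: 1/σ_n² = 1/σ₀² + n/σ².
So 1/σ₀² = 1/3.7810 − 28/112.9 = 0.264480 − 0.248007 = 0.016473.
Hence σ₀² = 1/0.016473 ≈ 60.7.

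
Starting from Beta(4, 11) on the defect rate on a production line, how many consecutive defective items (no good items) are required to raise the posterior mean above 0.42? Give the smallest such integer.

After k defective items and 0 good items the posterior is Beta(4+k, 11), with mean (4+k)/(4+11+k).
Set (4+k)/(15+k) > 0.42 and solve: k > (0.42·15 − 4)/(1 − 0.42) = 3.966.
The smallest integer exceeding 3.966 is 4, and checking k=4: (8)/(19) = 0.4211 > 0.42.

k = 4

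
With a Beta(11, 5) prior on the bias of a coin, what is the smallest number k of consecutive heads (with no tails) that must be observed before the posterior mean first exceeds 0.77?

k = 6

After k heads and 0 tails the posterior is Beta(11+k, 5), with mean (11+k)/(11+5+k).
Set (11+k)/(16+k) > 0.77 and solve: k > (0.77·16 − 11)/(1 − 0.77) = 5.739.
The smallest integer exceeding 5.739 is 6.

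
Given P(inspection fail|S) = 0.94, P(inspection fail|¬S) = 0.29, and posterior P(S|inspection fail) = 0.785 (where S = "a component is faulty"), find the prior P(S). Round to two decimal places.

P(S) = 0.53

Bayes' rule in odds form gives O(S|E) = O(S)·[P(E|S)/P(E|¬S)], hence O(S) = O(S|E)/LR.
Posterior odds = 0.785/(1−0.785) = 3.6512. LR = 0.94/0.29 = 3.2414.
Prior odds = 3.6512/3.2414 = 1.1264, so P(S) = 1.1264/(1+1.1264) ≈ 0.53.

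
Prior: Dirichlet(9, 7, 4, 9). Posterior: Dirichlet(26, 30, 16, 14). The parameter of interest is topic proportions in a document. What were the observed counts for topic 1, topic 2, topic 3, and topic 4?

counts (17, 23, 12, 5)

For a Dirichlet(α) prior with multinomial counts c, the posterior is Dirichlet(α + c) componentwise.
Counts are posterior − prior componentwise: 26−9=17, 30−7=23, 16−4=12, 14−9=5.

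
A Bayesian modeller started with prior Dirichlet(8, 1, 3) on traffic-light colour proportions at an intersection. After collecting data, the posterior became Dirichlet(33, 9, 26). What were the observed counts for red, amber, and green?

counts (25, 8, 23)

For a Dirichlet(α) prior with multinomial counts c, the posterior is Dirichlet(α + c) componentwise.
Counts are posterior − prior componentwise: 33−8=25, 9−1=8, 26−3=23.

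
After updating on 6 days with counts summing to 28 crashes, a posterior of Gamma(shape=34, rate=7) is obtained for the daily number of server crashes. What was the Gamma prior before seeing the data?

A Gamma(α, β) prior (rate parametrization) on a Poisson rate with n observations summing to S gives posterior Gamma(α+S, β+n).
So α = 34 − 28 = 6 and β = 7 − 6 = 1.

Gamma(shape=6, rate=1)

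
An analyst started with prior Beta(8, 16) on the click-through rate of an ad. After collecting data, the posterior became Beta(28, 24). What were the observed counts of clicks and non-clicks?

Beta is conjugate to the binomial likelihood: posterior = Beta(α+s, β+f).
Match parameters: s=28−8=20, f=24−16=8.

20 clicks and 8 non-clicks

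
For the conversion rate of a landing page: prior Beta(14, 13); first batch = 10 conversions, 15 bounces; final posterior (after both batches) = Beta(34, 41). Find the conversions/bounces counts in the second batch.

10 conversions and 13 bounces

Because Beta–binomial updating is additive in the counts, the combined data contributed (α_post−α_prior, β_post−β_prior) successes and failures.
Total across both batches: 34−14=20 conversions, 41−13=28 bounces.
Subtract the first batch: 20−10=10 conversions and 28−15=13 bounces.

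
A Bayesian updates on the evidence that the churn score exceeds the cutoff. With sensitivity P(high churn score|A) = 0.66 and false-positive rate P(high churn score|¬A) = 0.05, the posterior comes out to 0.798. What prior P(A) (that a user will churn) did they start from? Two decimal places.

In odds form, posterior odds = prior odds × likelihood ratio, so prior odds = posterior odds ÷ LR.
Posterior odds = 0.798/(1−0.798) = 3.9505. LR = 0.66/0.05 = 13.2000.
Prior odds = 3.9505/13.2000 = 0.2993, so P(A) = 0.2993/(1+0.2993) ≈ 0.23.

P(A) = 0.23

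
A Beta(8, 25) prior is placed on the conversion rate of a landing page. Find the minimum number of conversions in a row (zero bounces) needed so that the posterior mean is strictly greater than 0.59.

After k conversions and 0 bounces the posterior is Beta(8+k, 25), with mean (8+k)/(8+25+k).
Set (8+k)/(33+k) > 0.59 and solve: k > (0.59·33 − 8)/(1 − 0.59) = 27.976.
The smallest integer exceeding 27.976 is 28.

k = 28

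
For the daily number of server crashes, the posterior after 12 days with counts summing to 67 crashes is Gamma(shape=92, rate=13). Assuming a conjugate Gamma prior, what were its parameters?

Gamma(shape=25, rate=1)

A Gamma(α, β) prior (rate parametrization) on a Poisson rate with n observations summing to S gives posterior Gamma(α+S, β+n).
So α = 92 − 67 = 25 and β = 13 − 12 = 1.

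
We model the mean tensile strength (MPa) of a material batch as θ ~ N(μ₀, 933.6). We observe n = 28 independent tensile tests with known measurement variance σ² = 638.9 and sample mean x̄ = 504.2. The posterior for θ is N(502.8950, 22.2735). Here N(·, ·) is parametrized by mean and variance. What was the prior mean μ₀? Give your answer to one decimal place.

μ₀ = 449.5

With known observation variance, the Normal–Normal posterior has precision τ_n = τ₀ + n/σ² and mean μ_n = (τ₀μ₀ + (n/σ²)x̄)/τ_n.
Here τ₀ = 1/933.6 = 0.001071 and τ_data = 28/638.9 = 0.043825, so τ_n = 0.044896.
Rearranging for μ₀: μ₀ = (μ_n·τ_n − τ_data·x̄)/τ₀ = (502.8950·0.044896 − 0.043825·504.2) / 0.001071 = 0.481409/0.001071 ≈ 449.5.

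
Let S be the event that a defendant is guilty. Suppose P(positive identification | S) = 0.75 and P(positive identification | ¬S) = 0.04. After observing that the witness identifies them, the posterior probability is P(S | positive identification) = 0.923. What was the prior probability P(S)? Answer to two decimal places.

P(S) = 0.39

Bayes' rule in odds form gives O(S|E) = O(S)·[P(E|S)/P(E|¬S)], hence O(S) = O(S|E)/LR.
Posterior odds = 0.923/(1−0.923) = 11.9870. LR = 0.75/0.04 = 18.7500.
Prior odds = 11.9870/18.7500 = 0.6393, so P(S) = 0.6393/(1+0.6393) ≈ 0.39.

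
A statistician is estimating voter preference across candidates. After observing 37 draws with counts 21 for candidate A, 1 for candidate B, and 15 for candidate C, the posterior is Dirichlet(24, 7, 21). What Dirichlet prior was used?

For a Dirichlet(α) prior with multinomial counts c, the posterior is Dirichlet(α + c) componentwise.
Subtract each count from the matching posterior parameter: 24−21=3, 7−1=6, 21−15=6.

Dirichlet(3, 6, 6)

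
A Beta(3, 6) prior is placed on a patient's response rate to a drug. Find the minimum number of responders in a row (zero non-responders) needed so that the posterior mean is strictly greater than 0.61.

After k responders and 0 non-responders the posterior is Beta(3+k, 6), with mean (3+k)/(3+6+k).
Set (3+k)/(9+k) > 0.61 and solve: k > (0.61·9 − 3)/(1 − 0.61) = 6.385.
The smallest integer exceeding 6.385 is 7.

k = 7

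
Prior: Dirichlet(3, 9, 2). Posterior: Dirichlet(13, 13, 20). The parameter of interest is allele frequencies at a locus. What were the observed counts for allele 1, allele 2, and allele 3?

counts (10, 4, 18)

For a Dirichlet(α) prior with multinomial counts c, the posterior is Dirichlet(α + c) componentwise.
Counts are posterior − prior componentwise: 13−3=10, 13−9=4, 20−2=18.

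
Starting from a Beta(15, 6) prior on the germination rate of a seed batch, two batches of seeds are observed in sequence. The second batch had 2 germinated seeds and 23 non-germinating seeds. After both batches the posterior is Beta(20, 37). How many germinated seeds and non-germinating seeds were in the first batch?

3 germinated seeds and 8 non-germinating seeds

Because Beta–binomial updating is additive in the counts, the combined data contributed (α_post−α_prior, β_post−β_prior) successes and failures.
Total across both batches: 20−15=5 germinated seeds, 37−6=31 non-germinating seeds.
Subtract the second batch: 5−2=3 germinated seeds and 31−23=8 non-germinating seeds.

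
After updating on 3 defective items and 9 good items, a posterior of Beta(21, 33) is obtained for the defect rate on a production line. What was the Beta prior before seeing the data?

Beta(18, 24)

A Beta(a, b) prior with s successes and f failures in binomial data gives a Beta(a+s, b+f) posterior.
Subtract the data counts: 21−3=18, 33−9=24.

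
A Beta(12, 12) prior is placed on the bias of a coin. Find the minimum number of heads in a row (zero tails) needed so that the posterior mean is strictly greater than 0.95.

After k heads and 0 tails the posterior is Beta(12+k, 12), with mean (12+k)/(12+12+k).
Set (12+k)/(24+k) > 0.95 and solve: k > (0.95·24 − 12)/(1 − 0.95) = 216.000.
The smallest integer exceeding 216.000 is 217, and checking k=217: (229)/(241) = 0.9502 > 0.95.

k = 217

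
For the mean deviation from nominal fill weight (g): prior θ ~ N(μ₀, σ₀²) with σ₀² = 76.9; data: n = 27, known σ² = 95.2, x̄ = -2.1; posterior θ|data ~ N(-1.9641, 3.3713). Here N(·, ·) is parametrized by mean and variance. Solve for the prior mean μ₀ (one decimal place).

With known observation variance, the Normal–Normal posterior has precision τ_n = τ₀ + n/σ² and mean μ_n = (τ₀μ₀ + (n/σ²)x̄)/τ_n.
Here τ₀ = 1/76.9 = 0.013004 and τ_data = 27/95.2 = 0.283613, so τ_n = 0.296617.
Rearranging for μ₀: μ₀ = (μ_n·τ_n − τ_data·x̄)/τ₀ = (-1.9641·0.296617 − 0.283613·-2.1) / 0.013004 = 0.013002/0.013004 ≈ 1.0.

μ₀ = 1.0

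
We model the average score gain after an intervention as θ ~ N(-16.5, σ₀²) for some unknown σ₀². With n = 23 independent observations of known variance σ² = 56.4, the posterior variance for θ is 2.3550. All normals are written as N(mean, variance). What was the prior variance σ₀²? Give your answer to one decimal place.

Posterior precision equals prior precision plus data precision: 1/σ_n² = 1/σ₀² + n/σ².
So 1/σ₀² = 1/2.3550 − 23/56.4 = 0.424628 − 0.407801 = 0.016827.
Hence σ₀² = 1/0.016827 ≈ 59.4.

σ₀² = 59.4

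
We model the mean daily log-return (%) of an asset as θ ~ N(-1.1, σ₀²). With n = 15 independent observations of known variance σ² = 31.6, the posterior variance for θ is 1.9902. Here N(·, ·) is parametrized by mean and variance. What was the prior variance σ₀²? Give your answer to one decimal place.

σ₀² = 36.0

For the Normal–Normal model with known σ², precisions add: τ_n = τ₀ + n/σ².
So 1/σ₀² = 1/1.9902 − 15/31.6 = 0.502462 − 0.474684 = 0.027778.
Hence σ₀² = 1/0.027778 ≈ 36.0.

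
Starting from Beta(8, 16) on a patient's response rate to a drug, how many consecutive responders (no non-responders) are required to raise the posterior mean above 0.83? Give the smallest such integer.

k = 71

After k responders and 0 non-responders the posterior is Beta(8+k, 16), with mean (8+k)/(8+16+k).
Set (8+k)/(24+k) > 0.83 and solve: k > (0.83·24 − 8)/(1 − 0.83) = 70.118.
The smallest integer exceeding 70.118 is 71, and checking k=71: (79)/(95) = 0.8316 > 0.83.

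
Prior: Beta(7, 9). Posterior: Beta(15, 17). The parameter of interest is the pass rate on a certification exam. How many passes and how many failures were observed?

8 passes and 8 failures

A Beta(α, β) prior with s successes and f failures in binomial data gives a Beta(α+s, β+f) posterior.
Match parameters: s=15−7=8, f=17−9=8.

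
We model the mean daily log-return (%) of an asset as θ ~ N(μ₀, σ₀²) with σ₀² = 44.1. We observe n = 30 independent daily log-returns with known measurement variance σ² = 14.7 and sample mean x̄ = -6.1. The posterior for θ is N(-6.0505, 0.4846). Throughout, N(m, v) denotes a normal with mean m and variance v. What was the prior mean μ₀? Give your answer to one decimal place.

μ₀ = -1.6

The posterior mean is a precision-weighted average: μ_n = (τ₀μ₀ + τ_data·x̄)/(τ₀+τ_data), with τ₀=1/σ₀² and τ_data=n/σ².
Here τ₀ = 1/44.1 = 0.022676 and τ_data = 30/14.7 = 2.040816, so τ_n = 2.063492.
Rearranging for μ₀: μ₀ = (μ_n·τ_n − τ_data·x̄)/τ₀ = (-6.0505·2.063492 − 2.040816·-6.1) / 0.022676 = -0.036181/0.022676 ≈ -1.6.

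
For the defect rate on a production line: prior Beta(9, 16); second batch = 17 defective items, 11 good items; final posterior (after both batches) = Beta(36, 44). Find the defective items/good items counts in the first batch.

Sequential conjugate updates are equivalent to a single update on the pooled data, so total successes = posterior α − prior α and total failures = posterior β − prior β.
Total across both batches: 36−9=27 defective items, 44−16=28 good items.
Subtract the second batch: 27−17=10 defective items and 28−11=17 good items.

10 defective items and 17 good items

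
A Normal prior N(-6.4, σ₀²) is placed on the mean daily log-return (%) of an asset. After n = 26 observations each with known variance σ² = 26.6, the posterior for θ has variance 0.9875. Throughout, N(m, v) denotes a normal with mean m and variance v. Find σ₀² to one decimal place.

For the Normal–Normal model with known σ², precisions add: τ_n = τ₀ + n/σ².
So 1/σ₀² = 1/0.9875 − 26/26.6 = 1.012658 − 0.977444 = 0.035214.
Hence σ₀² = 1/0.035214 ≈ 28.4.

σ₀² = 28.4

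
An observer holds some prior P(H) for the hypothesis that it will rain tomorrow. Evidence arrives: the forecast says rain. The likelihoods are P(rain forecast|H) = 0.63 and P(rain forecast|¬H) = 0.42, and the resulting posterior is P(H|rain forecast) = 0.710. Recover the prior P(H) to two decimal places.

In odds form, posterior odds = prior odds × likelihood ratio, so prior odds = posterior odds ÷ LR.
Posterior odds = 0.710/(1−0.710) = 2.4483. LR = 0.63/0.42 = 1.5000.
Prior odds = 2.4483/1.5000 = 1.6322, so P(H) = 1.6322/(1+1.6322) ≈ 0.62.

P(H) = 0.62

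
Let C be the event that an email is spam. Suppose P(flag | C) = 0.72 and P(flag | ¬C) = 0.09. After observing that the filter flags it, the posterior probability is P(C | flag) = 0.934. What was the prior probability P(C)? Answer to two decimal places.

P(C) = 0.64

Bayes' rule in odds form gives O(C|E) = O(C)·[P(E|C)/P(E|¬C)], hence O(C) = O(C|E)/LR.
Posterior odds = 0.934/(1−0.934) = 14.1515. LR = 0.72/0.09 = 8.0000.
Prior odds = 14.1515/8.0000 = 1.7689, so P(C) = 1.7689/(1+1.7689) ≈ 0.64.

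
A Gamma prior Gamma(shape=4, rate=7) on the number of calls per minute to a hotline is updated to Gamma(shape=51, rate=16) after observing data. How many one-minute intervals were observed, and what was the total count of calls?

n = 9 one-minute intervals with total 47 calls

Gamma–Poisson conjugacy: posterior shape = α + Σxᵢ, posterior rate = β + n.
Matching: Σxᵢ = 51 − 4 = 47 and n = 16 − 7 = 9.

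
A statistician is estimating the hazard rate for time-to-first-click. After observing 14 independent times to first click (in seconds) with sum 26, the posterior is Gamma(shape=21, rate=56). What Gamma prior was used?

Gamma–exponential conjugacy: posterior shape = α + n, posterior rate = β + Σtᵢ.
So α = 21 − 14 = 7 and β = 56 − 26 = 30.

Gamma(shape=7, rate=30)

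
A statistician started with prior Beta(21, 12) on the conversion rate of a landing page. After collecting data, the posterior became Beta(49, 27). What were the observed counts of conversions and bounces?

A Beta(a, b) prior with s successes and f failures in binomial data gives a Beta(a+s, b+f) posterior.
Match parameters: s=49−21=28, f=27−12=15.

28 conversions and 15 bounces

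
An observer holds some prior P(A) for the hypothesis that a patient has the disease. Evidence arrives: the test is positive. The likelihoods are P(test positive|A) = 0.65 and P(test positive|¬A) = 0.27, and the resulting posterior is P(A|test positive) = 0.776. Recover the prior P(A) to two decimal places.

Bayes' rule in odds form gives O(A|E) = O(A)·[P(E|A)/P(E|¬A)], hence O(A) = O(A|E)/LR.
Posterior odds = 0.776/(1−0.776) = 3.4643. LR = 0.65/0.27 = 2.4074.
Prior odds = 3.4643/2.4074 = 1.4390, so P(A) = 1.4390/(1+1.4390) ≈ 0.59.

P(A) = 0.59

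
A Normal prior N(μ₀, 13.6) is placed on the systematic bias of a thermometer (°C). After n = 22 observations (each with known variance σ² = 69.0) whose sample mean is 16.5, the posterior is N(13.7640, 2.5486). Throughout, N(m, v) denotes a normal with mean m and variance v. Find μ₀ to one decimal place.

With known observation variance, the Normal–Normal posterior has precision τ_n = τ₀ + n/σ² and mean μ_n = (τ₀μ₀ + (n/σ²)x̄)/τ_n.
Here τ₀ = 1/13.6 = 0.073529 and τ_data = 22/69.0 = 0.318841, so τ_n = 0.392370.
Rearranging for μ₀: μ₀ = (μ_n·τ_n − τ_data·x̄)/τ₀ = (13.7640·0.392370 − 0.318841·16.5) / 0.073529 = 0.139704/0.073529 ≈ 1.9.

μ₀ = 1.9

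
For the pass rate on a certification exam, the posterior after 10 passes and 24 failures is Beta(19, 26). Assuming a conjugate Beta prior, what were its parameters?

Beta(9, 2)

Under Beta–binomial conjugacy the posterior parameters are (a+s, b+f).
Subtract the data counts: 19−10=9, 26−24=2.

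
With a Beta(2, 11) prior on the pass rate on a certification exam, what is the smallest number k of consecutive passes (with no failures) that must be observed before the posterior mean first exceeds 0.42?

k = 6

After k passes and 0 failures the posterior is Beta(2+k, 11), with mean (2+k)/(2+11+k).
Set (2+k)/(13+k) > 0.42 and solve: k > (0.42·13 − 2)/(1 − 0.42) = 5.966.
The smallest integer exceeding 5.966 is 6, and checking k=6: (8)/(19) = 0.4211 > 0.42.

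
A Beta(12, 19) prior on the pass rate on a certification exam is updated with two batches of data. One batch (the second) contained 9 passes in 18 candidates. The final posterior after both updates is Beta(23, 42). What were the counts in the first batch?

Sequential conjugate updates are equivalent to a single update on the pooled data, so total successes = posterior α − prior α and total failures = posterior β − prior β.
Total across both batches: 23−12=11 passes, 42−19=23 failures.
Subtract the second batch: 11−9=2 passes and 23−9=14 failures.

2 passes and 14 failures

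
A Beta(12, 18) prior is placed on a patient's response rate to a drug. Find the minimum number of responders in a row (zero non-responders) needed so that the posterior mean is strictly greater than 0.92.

k = 196

After k responders and 0 non-responders the posterior is Beta(12+k, 18), with mean (12+k)/(12+18+k).
Set (12+k)/(30+k) > 0.92 and solve: k > (0.92·30 − 12)/(1 − 0.92) = 195.000.
The smallest integer exceeding 195.000 is 196.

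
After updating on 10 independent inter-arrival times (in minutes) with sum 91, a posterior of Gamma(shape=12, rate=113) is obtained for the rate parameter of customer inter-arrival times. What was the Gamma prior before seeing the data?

Gamma(shape=2, rate=22)

Gamma–exponential conjugacy: posterior shape = α + n, posterior rate = β + Σtᵢ.
So α = 12 − 10 = 2 and β = 113 − 91 = 22.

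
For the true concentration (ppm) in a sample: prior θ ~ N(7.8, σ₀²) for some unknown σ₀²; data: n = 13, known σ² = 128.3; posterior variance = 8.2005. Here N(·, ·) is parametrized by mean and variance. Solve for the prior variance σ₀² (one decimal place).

σ₀² = 48.5

For the Normal–Normal model with known σ², precisions add: τ_n = τ₀ + n/σ².
So 1/σ₀² = 1/8.2005 − 13/128.3 = 0.121944 − 0.101325 = 0.020619.
Hence σ₀² = 1/0.020619 ≈ 48.5.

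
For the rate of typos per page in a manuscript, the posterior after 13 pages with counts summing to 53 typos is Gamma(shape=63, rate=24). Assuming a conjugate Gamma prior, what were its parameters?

A Gamma(α, β) prior (rate parametrization) on a Poisson rate with n observations summing to S gives posterior Gamma(α+S, β+n).
So α = 63 − 53 = 10 and β = 24 − 13 = 11.

Gamma(shape=10, rate=11)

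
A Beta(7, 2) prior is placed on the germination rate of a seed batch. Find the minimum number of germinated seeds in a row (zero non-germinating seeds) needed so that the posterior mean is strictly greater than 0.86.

k = 6

After k germinated seeds and 0 non-germinating seeds the posterior is Beta(7+k, 2), with mean (7+k)/(7+2+k).
Set (7+k)/(9+k) > 0.86 and solve: k > (0.86·9 − 7)/(1 − 0.86) = 5.286.
The smallest integer exceeding 5.286 is 6.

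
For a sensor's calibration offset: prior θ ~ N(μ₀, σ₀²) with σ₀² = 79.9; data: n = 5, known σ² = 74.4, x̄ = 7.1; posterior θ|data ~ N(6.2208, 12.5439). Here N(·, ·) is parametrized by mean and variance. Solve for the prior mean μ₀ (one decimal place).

μ₀ = 1.5

With known observation variance, the Normal–Normal posterior has precision τ_n = τ₀ + n/σ² and mean μ_n = (τ₀μ₀ + (n/σ²)x̄)/τ_n.
Here τ₀ = 1/79.9 = 0.012516 and τ_data = 5/74.4 = 0.067204, so τ_n = 0.079720.
Rearranging for μ₀: μ₀ = (μ_n·τ_n − τ_data·x̄)/τ₀ = (6.2208·0.079720 − 0.067204·7.1) / 0.012516 = 0.018774/0.012516 ≈ 1.5.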